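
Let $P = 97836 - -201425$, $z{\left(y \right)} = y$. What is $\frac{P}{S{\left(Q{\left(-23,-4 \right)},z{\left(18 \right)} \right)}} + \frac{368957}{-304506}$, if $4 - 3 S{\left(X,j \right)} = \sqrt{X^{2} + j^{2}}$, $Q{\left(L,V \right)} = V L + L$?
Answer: $- \frac{1095391483825}{1543540914} - \frac{2693349 \sqrt{565}}{5069} \approx -13339.0$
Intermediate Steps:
$P = 299261$ ($P = 97836 + 201425 = 299261$)
$Q{\left(L,V \right)} = L + L V$ ($Q{\left(L,V \right)} = L V + L = L + L V$)
$S{\left(X,j \right)} = \frac{4}{3} - \frac{\sqrt{X^{2} + j^{2}}}{3}$
$\frac{P}{S{\left(Q{\left(-23,-4 \right)},z{\left(18 \right)} \right)}} + \frac{368957}{-304506} = \frac{299261}{\frac{4}{3} - \frac{\sqrt{\left(- 23 \left(1 - 4\right)\right)^{2} + 18^{2}}}{3}} + \frac{368957}{-304506} = \frac{299261}{\frac{4}{3} - \frac{\sqrt{\left(\left(-23\right) \left(-3\right)\right)^{2} + 324}}{3}} + 368957 \left(- \frac{1}{304506}\right) = \frac{299261}{\frac{4}{3} - \frac{\sqrt{69^{2} + 324}}{3}} - \frac{368957}{304506} = \frac{299261}{\frac{4}{3} - \frac{\sqrt{4761 + 324}}{3}} - \frac{368957}{304506} = \frac{299261}{\frac{4}{3} - \frac{\sqrt{5085}}{3}} - \frac{368957}{304506} = \frac{299261}{\frac{4}{3} - \frac{3 \sqrt{565}}{3}} - \frac{368957}{304506} = \frac{299261}{\frac{4}{3} - \sqrt{565}} - \frac{368957}{304506} = - \frac{368957}{304506} + \frac{299261}{\frac{4}{3} - \sqrt{565}}$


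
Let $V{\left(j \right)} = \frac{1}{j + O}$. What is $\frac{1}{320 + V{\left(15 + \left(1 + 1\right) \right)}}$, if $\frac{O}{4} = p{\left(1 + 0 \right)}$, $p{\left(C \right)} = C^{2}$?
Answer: $\frac{21}{6721} \approx 0.0031245$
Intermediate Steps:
$O = 4$ ($O = 4 \left(1 + 0\right)^{2} = 4 \cdot 1^{2} = 4 \cdot 1 = 4$)
$V{\left(j \right)} = \frac{1}{4 + j}$ ($V{\left(j \right)} = \frac{1}{j + 4} = \frac{1}{4 + j}$)
$\frac{1}{320 + V{\left(15 + \left(1 + 1\right) \right)}} = \frac{1}{320 + \frac{1}{4 + \left(15 + \left(1 + 1\right)\right)}} = \frac{1}{320 + \frac{1}{4 + \left(15 + 2\right)}} = \frac{1}{320 + \frac{1}{4 + 17}} = \frac{1}{320 + \frac{1}{21}} = \frac{1}{\frac{6721}{21}} = \frac{21}{6721}$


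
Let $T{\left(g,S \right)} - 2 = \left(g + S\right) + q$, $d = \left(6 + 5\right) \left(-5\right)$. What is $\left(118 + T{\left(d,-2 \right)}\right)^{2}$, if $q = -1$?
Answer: $3844$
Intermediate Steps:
$d = -55$ ($d = 11 \left(-5\right) = -55$)
$T{\left(g,S \right)} = 1 + S + g$ ($T{\left(g,S \right)} = 2 - \left(1 - S - g\right) = 2 + \left(-1 + S + g\right) = 1 + S + g$)
$\left(118 + T{\left(d,-2 \right)}\right)^{2} = \left(118 - 56\right)^{2} = 62^{2} = 3844$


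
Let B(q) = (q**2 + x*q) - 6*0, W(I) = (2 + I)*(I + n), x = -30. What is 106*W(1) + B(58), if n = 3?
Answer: 2896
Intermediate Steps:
W(I) = (2 + I)*(3 + I) (W(I) = (2 + I)*(I + 3) = (2 + I)*(3 + I))
B(q) = q**2 - 30*q (B(q) = (q**2 - 30*q) - 6*0 = (q**2 - 30*q) + 0 = q**2 - 30*q)
106*W(1) + B(58) = 106*(6 + 1**2 + 5*1) + 58*(-30 + 58) = 106*(6 + 1 + 5) + 58*28 = 106*12 + 1624 = 1272 + 1624 = 2896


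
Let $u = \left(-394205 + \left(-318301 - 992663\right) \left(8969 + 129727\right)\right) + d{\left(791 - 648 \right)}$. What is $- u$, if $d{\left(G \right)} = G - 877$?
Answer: $181825857883$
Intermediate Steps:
$d{\left(G \right)} = -877 + G$
$u = -181825857883$ ($u = \left(-394205 + \left(-318301 - 992663\right) \left(8969 + 129727\right)\right) + \left(-877 + \left(791 - 648\right)\right) = \left(-394205 - 181825462944\right) + \left(-877 + \left(791 - 648\right)\right) = \left(-394205 - 181825462944\right) + \left(-877 + 143\right) = -181825857149 - 734 = -181825857883$)
$- u = \left(-1\right) \left(-181825857883\right) = 181825857883$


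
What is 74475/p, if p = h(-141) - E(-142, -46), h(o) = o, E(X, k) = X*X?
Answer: -14895/4061 ≈ -3.6678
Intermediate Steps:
E(X, k) = X²
p = -20305 (p = -141 - 1*(-142)² = -141 - 1*20164 = -141 - 20164 = -20305)
74475/p = 74475/(-20305) = 74475*(-1/20305) = -14895/4061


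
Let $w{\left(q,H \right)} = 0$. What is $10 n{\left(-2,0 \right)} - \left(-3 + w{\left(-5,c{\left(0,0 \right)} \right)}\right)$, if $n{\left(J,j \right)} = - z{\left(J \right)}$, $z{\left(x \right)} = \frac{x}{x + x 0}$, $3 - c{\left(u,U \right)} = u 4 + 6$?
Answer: $-7$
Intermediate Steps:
$c{\left(u,U \right)} = -3 - 4 u$ ($c{\left(u,U \right)} = 3 - \left(u 4 + 6\right) = 3 - \left(4 u + 6\right) = 3 - \left(6 + 4 u\right) = -3 - 4 u$)
$z{\left(x \right)} = 1$ ($z{\left(x \right)} = \frac{x}{x + 0} = \frac{x}{x} = 1$)
$n{\left(J,j \right)} = -1$ ($n{\left(J,j \right)} = \left(-1\right) 1 = -1$)
$10 n{\left(-2,0 \right)} - \left(-3 + w{\left(-5,c{\left(0,0 \right)} \right)}\right) = 10 \left(-1\right) + \left(3 - 0\right) = -10 + \left(3 + 0\right) = -10 + 3 = -7$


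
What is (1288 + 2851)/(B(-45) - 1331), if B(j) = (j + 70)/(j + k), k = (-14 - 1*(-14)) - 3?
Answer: -198672/63913 ≈ -3.1085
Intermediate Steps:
k = -3 (k = (-14 + 14) - 3 = 0 - 3 = -3)
B(j) = (70 + j)/(-3 + j) (B(j) = (j + 70)/(j - 3) = (70 + j)/(-3 + j))
(1288 + 2851)/(B(-45) - 1331) = (1288 + 2851)/((70 - 45)/(-3 - 45) - 1331) = 4139/(25/(-48) - 1331) = 4139/(-1/48*25 - 1331) = 4139/(-25/48 - 1331) = 4139/(-63913/48) = 4139*(-48/63913) = -198672/63913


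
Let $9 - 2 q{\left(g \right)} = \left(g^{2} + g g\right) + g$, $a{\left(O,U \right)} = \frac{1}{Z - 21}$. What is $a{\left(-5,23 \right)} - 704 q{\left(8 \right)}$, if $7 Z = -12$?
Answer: $\frac{7107929}{159} \approx 44704.0$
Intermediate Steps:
$Z = - \frac{12}{7}$ ($Z = \frac{1}{7} \left(-12\right) = - \frac{12}{7} \approx -1.7143$)
$a{\left(O,U \right)} = - \frac{7}{159}$ ($a{\left(O,U \right)} = \frac{1}{- \frac{12}{7} - 21} = \frac{1}{- \frac{159}{7}} = - \frac{7}{159}$)
$q{\left(g \right)} = \frac{9}{2} - g^{2} - \frac{g}{2}$ ($q{\left(g \right)} = \frac{9}{2} - \frac{\left(g^{2} + g g\right) + g}{2} = \frac{9}{2} - \frac{\left(g^{2} + g^{2}\right) + g}{2} = \frac{9}{2} - \frac{2 g^{2} + g}{2} = \frac{9}{2} - \frac{g + 2 g^{2}}{2} = \frac{9}{2} - \left(g^{2} + \frac{g}{2}\right) = \frac{9}{2} - g^{2} - \frac{g}{2}$)
$a{\left(-5,23 \right)} - 704 q{\left(8 \right)} = - \frac{7}{159} - 704 \left(\frac{9}{2} - 8^{2} - 4\right) = - \frac{7}{159} - 704 \left(\frac{9}{2} - 64 - 4\right) = - \frac{7}{159} - -44704 = - \frac{7}{159} + 44704 = \frac{7107929}{159}$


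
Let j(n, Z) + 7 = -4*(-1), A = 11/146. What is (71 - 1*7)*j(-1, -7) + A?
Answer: -28021/146 ≈ -191.92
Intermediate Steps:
A = 11/146 (A = 11*(1/146) = 11/146 ≈ 0.075342)
j(n, Z) = -3 (j(n, Z) = -7 - 4*(-1) = -7 + 4 = -3)
(71 - 1*7)*j(-1, -7) + A = (71 - 1*7)*(-3) + 11/146 = (71 - 7)*(-3) + 11/146 = 64*(-3) + 11/146 = -192 + 11/146 = -28021/146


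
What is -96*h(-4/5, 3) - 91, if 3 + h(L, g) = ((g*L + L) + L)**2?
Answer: -1339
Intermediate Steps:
h(L, g) = -3 + (2*L + L*g)**2 (h(L, g) = -3 + ((g*L + L) + L)**2 = -3 + ((L*g + L) + L)**2 = -3 + ((L + L*g) + L)**2 = -3 + (2*L + L*g)**2)
-96*h(-4/5, 3) - 91 = -96*(-3 + (-4/5)**2*(2 + 3)**2) - 91 = -96*(-3 + (-4*1/5)**2*5**2) - 91 = -96*(-3 + (-4/5)**2*25) - 91 = -96*(-3 + (16/25)*25) - 91 = -96*(-3 + 16) - 91 = -96*13 - 91 = -1248 - 91 = -1339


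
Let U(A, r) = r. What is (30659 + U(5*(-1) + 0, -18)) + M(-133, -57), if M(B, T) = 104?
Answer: 30745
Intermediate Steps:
(30659 + U(5*(-1) + 0, -18)) + M(-133, -57) = (30659 - 18) + 104 = 30641 + 104 = 30745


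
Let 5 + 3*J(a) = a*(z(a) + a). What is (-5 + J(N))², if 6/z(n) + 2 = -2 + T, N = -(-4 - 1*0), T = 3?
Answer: 784/9 ≈ 87.111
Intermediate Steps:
N = 4 (N = -(-4 + 0) = -1*(-4) = 4)
z(n) = -6 (z(n) = 6/(-2 + (-2 + 3)) = 6/(-2 + 1) = 6/(-1) = 6*(-1) = -6)
J(a) = -5/3 + a*(-6 + a)/3 (J(a) = -5/3 + (a*(-6 + a))/3 = -5/3 + a*(-6 + a)/3)
(-5 + J(N))² = (-5 + (-5/3 - 2*4 + (⅓)*4²))² = (-5 + (-5/3 - 8 + (⅓)*16))² = (-5 + (-5/3 - 8 + 16/3))² = (-5 - 13/3)² = (-28/3)² = 784/9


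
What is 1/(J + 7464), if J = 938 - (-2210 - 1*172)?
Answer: 1/10784 ≈ 9.2730e-5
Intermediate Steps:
J = 3320 (J = 938 - (-2210 - 172) = 938 - 1*(-2382) = 938 + 2382 = 3320)
1/(J + 7464) = 1/(3320 + 7464) = 1/10784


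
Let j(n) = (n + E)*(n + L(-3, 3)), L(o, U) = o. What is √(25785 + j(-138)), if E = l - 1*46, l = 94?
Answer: 45*√19 ≈ 196.15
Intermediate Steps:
E = 48 (E = 94 - 1*46 = 94 - 46 = 48)
j(n) = (-3 + n)*(48 + n) (j(n) = (n + 48)*(n - 3) = (48 + n)*(-3 + n) = (-3 + n)*(48 + n))
√(25785 + j(-138)) = √(25785 + (-144 + (-138)² + 45*(-138))) = √(25785 + (-144 + 19044 - 6210)) = √(25785 + 12690) = √38475 = 45*√19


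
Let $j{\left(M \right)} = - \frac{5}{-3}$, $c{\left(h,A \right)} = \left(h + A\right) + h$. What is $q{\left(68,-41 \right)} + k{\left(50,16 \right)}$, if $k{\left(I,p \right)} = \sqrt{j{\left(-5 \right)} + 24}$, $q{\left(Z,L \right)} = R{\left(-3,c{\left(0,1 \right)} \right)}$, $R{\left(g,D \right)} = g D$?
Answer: $-3 + \frac{\sqrt{231}}{3} \approx 2.0662$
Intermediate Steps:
$c{\left(h,A \right)} = A + 2 h$ ($c{\left(h,A \right)} = \left(A + h\right) + h = A + 2 h$)
$j{\left(M \right)} = \frac{5}{3}$ ($j{\left(M \right)} = \left(-5\right) \left(- \frac{1}{3}\right) = \frac{5}{3}$)
$R{\left(g,D \right)} = D g$
$q{\left(Z,L \right)} = -3$ ($q{\left(Z,L \right)} = \left(1 + 2 \cdot 0\right) \left(-3\right) = \left(1 + 0\right) \left(-3\right) = 1 \left(-3\right) = -3$)
$k{\left(I,p \right)} = \frac{\sqrt{231}}{3}$ ($k{\left(I,p \right)} = \sqrt{\frac{5}{3} + 24} = \sqrt{\frac{77}{3}} = \frac{\sqrt{231}}{3}$)
$q{\left(68,-41 \right)} + k{\left(50,16 \right)} = -3 + \frac{\sqrt{231}}{3}$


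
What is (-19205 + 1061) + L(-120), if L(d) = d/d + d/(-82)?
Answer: -743803/41 ≈ -18142.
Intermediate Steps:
L(d) = 1 - d/82 (L(d) = 1 + d*(-1/82) = 1 - d/82)
(-19205 + 1061) + L(-120) = (-19205 + 1061) + (1 - 1/82*(-120)) = -18144 + (1 + 60/41) = -18144 + 101/41 = -743803/41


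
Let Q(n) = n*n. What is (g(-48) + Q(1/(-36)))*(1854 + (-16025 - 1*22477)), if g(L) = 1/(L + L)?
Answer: 12725/36 ≈ 353.47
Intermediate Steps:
Q(n) = n²
g(L) = 1/(2*L)
(g(-48) + Q(1/(-36)))*(1854 + (-16025 - 1*22477)) = ((½)/(-48) + (1/(-36))²)*(1854 + (-16025 - 1*22477)) = ((½)*(-1/48) + (-1/36)²)*(1854 + (-16025 - 22477)) = (-1/96 + 1/1296)*(1854 - 38502) = -25/2592*(-36648) = 12725/36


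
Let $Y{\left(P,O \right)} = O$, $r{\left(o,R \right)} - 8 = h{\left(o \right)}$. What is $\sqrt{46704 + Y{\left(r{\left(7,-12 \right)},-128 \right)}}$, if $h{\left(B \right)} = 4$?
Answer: $4 \sqrt{2911} \approx 215.81$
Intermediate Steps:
$r{\left(o,R \right)} = 12$ ($r{\left(o,R \right)} = 8 + 4 = 12$)
$\sqrt{46704 + Y{\left(r{\left(7,-12 \right)},-128 \right)}} = \sqrt{46704 - 128} = \sqrt{46576} = 4 \sqrt{2911}$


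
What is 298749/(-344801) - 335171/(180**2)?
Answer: -125246763571/11171552400 ≈ -11.211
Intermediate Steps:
298749/(-344801) - 335171/(180**2) = 298749*(-1/344801) - 335171/32400 = -298749/344801 - 335171*1/32400 = -298749/344801 - 335171/32400 = -125246763571/11171552400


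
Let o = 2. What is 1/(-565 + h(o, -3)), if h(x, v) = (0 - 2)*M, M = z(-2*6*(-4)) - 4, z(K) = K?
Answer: -1/653 ≈ -0.0015314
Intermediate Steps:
M = 44 (M = -2*6*(-4) - 4 = -12*(-4) - 4 = 48 - 4 = 44)
h(x, v) = -88 (h(x, v) = (0 - 2)*44 = -2*44 = -88)
1/(-565 + h(o, -3)) = 1/(-565 - 88) = 1/(-653) = -1/653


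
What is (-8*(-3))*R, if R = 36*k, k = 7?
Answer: 6048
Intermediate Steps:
R = 252 (R = 36*7 = 252)
(-8*(-3))*R = -8*(-3)*252 = 24*252 = 6048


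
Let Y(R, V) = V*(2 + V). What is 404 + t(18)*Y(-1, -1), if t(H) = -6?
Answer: 410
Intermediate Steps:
404 + t(18)*Y(-1, -1) = 404 - (-6)*(2 - 1) = 404 - (-6) = 404 - 6*(-1) = 404 + 6 = 410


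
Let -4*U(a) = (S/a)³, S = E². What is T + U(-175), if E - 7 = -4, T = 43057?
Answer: 923034438229/21437500 ≈ 43057.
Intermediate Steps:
E = 3 (E = 7 - 4 = 3)
S = 9 (S = 3² = 9)
U(a) = -729/(4*a³) (U(a) = -729/a³/4 = -729/(4*a³))
T + U(-175) = 43057 - 729/4/(-175)³ = 43057 - 729/4*(-1/5359375) = 43057 + 729/21437500 = 923034438229/21437500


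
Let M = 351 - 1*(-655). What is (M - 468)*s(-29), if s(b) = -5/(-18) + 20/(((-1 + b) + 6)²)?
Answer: 1345/8 ≈ 168.13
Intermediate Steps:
s(b) = 5/18 + 20/(5 + b)² (s(b) = -5*(-1/18) + 20/((5 + b)²) = 5/18 + 20/(5 + b)²)
M = 1006 (M = 351 + 655 = 1006)
(M - 468)*s(-29) = (1006 - 468)*(5/18 + 20/(5 - 29)²) = 538*(5/18 + 20/(-24)²) = 538*(5/18 + 20*(1/576)) = 538*(5/18 + 5/144) = 538*(5/16) = 1345/8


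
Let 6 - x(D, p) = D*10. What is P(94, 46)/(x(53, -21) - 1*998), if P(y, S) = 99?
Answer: -99/1522 ≈ -0.065046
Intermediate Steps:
x(D, p) = 6 - 10*D (x(D, p) = 6 - D*10 = 6 - 10*D)
P(94, 46)/(x(53, -21) - 1*998) = 99/((6 - 10*53) - 1*998) = 99/((6 - 530) - 998) = 99/(-524 - 998) = 99/(-1522) = 99*(-1/1522) = -99/1522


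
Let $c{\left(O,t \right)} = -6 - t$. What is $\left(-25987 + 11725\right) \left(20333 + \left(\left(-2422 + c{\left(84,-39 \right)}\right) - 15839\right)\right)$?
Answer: $-30021510$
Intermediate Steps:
$\left(-25987 + 11725\right) \left(20333 + \left(\left(-2422 + c{\left(84,-39 \right)}\right) - 15839\right)\right) = \left(-25987 + 11725\right) \left(20333 - 18228\right) = - 14262 \left(20333 + \left(\left(-2422 + \left(-6 + 39\right)\right) - 15839\right)\right) = - 14262 \left(20333 + \left(\left(-2422 + 33\right) - 15839\right)\right) = - 14262 \left(20333 - 18228\right) = \left(-14262\right) 2105 = -30021510$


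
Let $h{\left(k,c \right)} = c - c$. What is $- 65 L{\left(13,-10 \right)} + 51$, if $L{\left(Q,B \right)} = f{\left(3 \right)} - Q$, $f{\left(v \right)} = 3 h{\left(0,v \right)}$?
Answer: $896$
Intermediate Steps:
$h{\left(k,c \right)} = 0$
$f{\left(v \right)} = 0$ ($f{\left(v \right)} = 3 \cdot 0 = 0$)
$L{\left(Q,B \right)} = - Q$ ($L{\left(Q,B \right)} = 0 - Q = - Q$)
$- 65 L{\left(13,-10 \right)} + 51 = - 65 \left(\left(-1\right) 13\right) + 51 = \left(-65\right) \left(-13\right) + 51 = 845 + 51 = 896$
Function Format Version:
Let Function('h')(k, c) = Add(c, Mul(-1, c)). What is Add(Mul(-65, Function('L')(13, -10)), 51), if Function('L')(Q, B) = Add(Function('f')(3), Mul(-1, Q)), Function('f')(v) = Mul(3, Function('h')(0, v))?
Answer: 896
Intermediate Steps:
Function('h')(k, c) = 0
Function('f')(v) = 0 (Function('f')(v) = Mul(3, 0) = 0)
Function('L')(Q, B) = Mul(-1, Q) (Function('L')(Q, B) = Add(0, Mul(-1, Q)) = Mul(-1, Q))
Add(Mul(-65, Function('L')(13, -10)), 51) = Add(Mul(-65, Mul(-1, 13)), 51) = Add(Mul(-65, -13), 51) = Add(845, 51) = 896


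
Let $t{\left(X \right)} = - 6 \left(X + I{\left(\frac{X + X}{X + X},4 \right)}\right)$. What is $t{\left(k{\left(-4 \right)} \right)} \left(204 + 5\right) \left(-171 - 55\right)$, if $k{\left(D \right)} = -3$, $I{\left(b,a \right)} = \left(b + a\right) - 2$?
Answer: $0$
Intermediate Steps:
$I{\left(b,a \right)} = -2 + a + b$ ($I{\left(b,a \right)} = \left(a + b\right) - 2 = -2 + a + b$)
$t{\left(X \right)} = -18 - 6 X$ ($t{\left(X \right)} = - 6 \left(X + \left(-2 + 4 + \frac{X + X}{X + X}\right)\right) = - 6 \left(X + \left(-2 + 4 + \frac{2 X}{2 X}\right)\right) = - 6 \left(X + \left(-2 + 4 + 2 X \frac{1}{2 X}\right)\right) = - 6 \left(X + \left(-2 + 4 + 1\right)\right) = - 6 \left(X + 3\right) = - 6 \left(3 + X\right) = -18 - 6 X$)
$t{\left(k{\left(-4 \right)} \right)} \left(204 + 5\right) \left(-171 - 55\right) = \left(-18 - -18\right) \left(204 + 5\right) \left(-171 - 55\right) = \left(-18 + 18\right) 209 \left(-226\right) = 0 \left(-47234\right) = 0$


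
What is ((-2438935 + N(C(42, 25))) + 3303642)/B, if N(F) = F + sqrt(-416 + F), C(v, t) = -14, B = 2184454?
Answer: 29817/75326 + I*sqrt(430)/2184454 ≈ 0.39584 + 9.4927e-6*I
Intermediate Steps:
((-2438935 + N(C(42, 25))) + 3303642)/B = ((-2438935 + (-14 + sqrt(-416 - 14))) + 3303642)/2184454 = ((-2438935 + (-14 + sqrt(-430))) + 3303642)*(1/2184454) = ((-2438935 + (-14 + I*sqrt(430))) + 3303642)*(1/2184454) = ((-2438949 + I*sqrt(430)) + 3303642)*(1/2184454) = (864693 + I*sqrt(430))*(1/2184454) = 29817/75326 + I*sqrt(430)/2184454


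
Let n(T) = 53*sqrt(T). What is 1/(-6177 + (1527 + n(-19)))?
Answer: -4650/21675871 - 53*I*sqrt(19)/21675871 ≈ -0.00021452 - 1.0658e-5*I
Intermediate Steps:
1/(-6177 + (1527 + n(-19))) = 1/(-6177 + (1527 + 53*sqrt(-19))) = 1/(-6177 + (1527 + 53*(I*sqrt(19)))) = 1/(-6177 + (1527 + 53*I*sqrt(19))) = 1/(-4650 + 53*I*sqrt(19))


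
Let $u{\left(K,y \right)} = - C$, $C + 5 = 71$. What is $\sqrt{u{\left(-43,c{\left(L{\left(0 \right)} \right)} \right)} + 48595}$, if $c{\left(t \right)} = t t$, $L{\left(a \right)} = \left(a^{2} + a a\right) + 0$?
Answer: $\sqrt{48529} \approx 220.29$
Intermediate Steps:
$C = 66$ ($C = -5 + 71 = 66$)
$L{\left(a \right)} = 2 a^{2}$ ($L{\left(a \right)} = \left(a^{2} + a^{2}\right) + 0 = 2 a^{2} + 0 = 2 a^{2}$)
$c{\left(t \right)} = t^{2}$
$u{\left(K,y \right)} = -66$ ($u{\left(K,y \right)} = \left(-1\right) 66 = -66$)
$\sqrt{u{\left(-43,c{\left(L{\left(0 \right)} \right)} \right)} + 48595} = \sqrt{-66 + 48595} = \sqrt{48529}$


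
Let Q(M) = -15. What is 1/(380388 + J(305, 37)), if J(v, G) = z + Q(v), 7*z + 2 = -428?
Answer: 7/2662181 ≈ 2.6294e-6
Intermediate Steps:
z = -430/7 (z = -2/7 + (⅐)*(-428) = -2/7 - 428/7 = -430/7 ≈ -61.429)
J(v, G) = -535/7 (J(v, G) = -430/7 - 15 = -535/7)
1/(380388 + J(305, 37)) = 1/(380388 - 535/7) = 1/(2662181/7) = 7/2662181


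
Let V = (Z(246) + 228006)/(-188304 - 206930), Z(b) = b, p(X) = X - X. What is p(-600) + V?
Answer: -114126/197617 ≈ -0.57751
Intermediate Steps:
p(X) = 0
V = -114126/197617 (V = (246 + 228006)/(-188304 - 206930) = 228252/(-395234) = 228252*(-1/395234) = -114126/197617 ≈ -0.57751)
p(-600) + V = 0 - 114126/197617 = -114126/197617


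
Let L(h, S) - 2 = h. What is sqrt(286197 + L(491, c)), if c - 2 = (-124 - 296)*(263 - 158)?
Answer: sqrt(286690) ≈ 535.43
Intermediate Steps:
c = -44098 (c = 2 + (-124 - 296)*(263 - 158) = 2 - 420*105 = 2 - 44100 = -44098)
L(h, S) = 2 + h
sqrt(286197 + L(491, c)) = sqrt(286197 + (2 + 491)) = sqrt(286197 + 493) = sqrt(286690)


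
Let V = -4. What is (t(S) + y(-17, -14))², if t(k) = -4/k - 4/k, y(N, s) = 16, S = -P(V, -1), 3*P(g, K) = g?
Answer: 100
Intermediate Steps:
P(g, K) = g/3
S = 4/3 (S = -(-4)/3 = -1*(-4/3) = 4/3 ≈ 1.3333)
t(k) = -8/k
(t(S) + y(-17, -14))² = (-8/4/3 + 16)² = (-8*¾ + 16)² = (-6 + 16)² = 10² = 100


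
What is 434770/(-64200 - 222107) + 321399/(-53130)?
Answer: -783116419/103479530 ≈ -7.5678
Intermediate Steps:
434770/(-64200 - 222107) + 321399/(-53130) = 434770/(-286307) + 321399*(-1/53130) = 434770*(-1/286307) - 107133/17710 = -62110/40901 - 107133/17710 = -783116419/103479530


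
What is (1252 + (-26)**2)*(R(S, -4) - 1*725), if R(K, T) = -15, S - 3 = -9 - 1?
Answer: -1426720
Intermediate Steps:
S = -7 (S = 3 + (-9 - 1) = 3 - 10 = -7)
(1252 + (-26)**2)*(R(S, -4) - 1*725) = (1252 + (-26)**2)*(-15 - 1*725) = (1252 + 676)*(-15 - 725) = 1928*(-740) = -1426720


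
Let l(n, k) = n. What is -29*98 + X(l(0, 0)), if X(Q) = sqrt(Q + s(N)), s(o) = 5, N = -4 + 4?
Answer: -2842 + sqrt(5) ≈ -2839.8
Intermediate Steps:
N = 0
X(Q) = sqrt(5 + Q) (X(Q) = sqrt(Q + 5) = sqrt(5 + Q))
-29*98 + X(l(0, 0)) = -29*98 + sqrt(5 + 0) = -2842 + sqrt(5)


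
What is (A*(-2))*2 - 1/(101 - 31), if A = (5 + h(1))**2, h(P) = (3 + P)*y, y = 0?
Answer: -7001/70 ≈ -100.01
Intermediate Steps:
h(P) = 0 (h(P) = (3 + P)*0 = 0)
A = 25 (A = (5 + 0)**2 = 5**2 = 25)
(A*(-2))*2 - 1/(101 - 31) = (25*(-2))*2 - 1/(101 - 31) = -50*2 - 1/70 = -100 + (1/70)*(-1) = -100 - 1/70 = -7001/70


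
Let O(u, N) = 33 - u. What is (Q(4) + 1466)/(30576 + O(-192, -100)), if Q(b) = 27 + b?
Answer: 499/10267 ≈ 0.048602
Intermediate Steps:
(Q(4) + 1466)/(30576 + O(-192, -100)) = ((27 + 4) + 1466)/(30576 + (33 - 1*(-192))) = (31 + 1466)/(30576 + (33 + 192)) = 1497/(30576 + 225) = 1497/30801 = 1497*(1/30801) = 499/10267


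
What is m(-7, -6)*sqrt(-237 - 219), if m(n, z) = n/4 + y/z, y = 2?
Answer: -25*I*sqrt(114)/6 ≈ -44.488*I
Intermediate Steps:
m(n, z) = 2/z + n/4 (m(n, z) = n/4 + 2/z = 2/z + n/4)
m(-7, -6)*sqrt(-237 - 219) = (2/(-6) + (1/4)*(-7))*sqrt(-237 - 219) = (2*(-1/6) - 7/4)*sqrt(-456) = (-1/3 - 7/4)*(2*I*sqrt(114)) = -25*I*sqrt(114)/6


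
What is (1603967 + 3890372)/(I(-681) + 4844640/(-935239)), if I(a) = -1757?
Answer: -5138520112021/1648059563 ≈ -3117.9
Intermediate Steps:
(1603967 + 3890372)/(I(-681) + 4844640/(-935239)) = (1603967 + 3890372)/(-1757 + 4844640/(-935239)) = 5494339/(-1757 + 4844640*(-1/935239)) = 5494339/(-1757 - 4844640/935239) = 5494339/(-1648059563/935239) = 5494339*(-935239/1648059563) = -5138520112021/1648059563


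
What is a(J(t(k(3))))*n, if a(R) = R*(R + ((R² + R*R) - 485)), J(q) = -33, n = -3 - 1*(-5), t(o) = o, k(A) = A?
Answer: -109560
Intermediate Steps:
n = 2 (n = -3 + 5 = 2)
a(R) = R*(-485 + R + 2*R²) (a(R) = R*(R + ((R² + R²) - 485)) = R*(R + (2*R² - 485)) = R*(R + (-485 + 2*R²)) = R*(-485 + R + 2*R²))
a(J(t(k(3))))*n = -33*(-485 - 33 + 2*(-33)²)*2 = -33*(-485 - 33 + 2*1089)*2 = -33*(-485 - 33 + 2178)*2 = -33*1660*2 = -54780*2 = -109560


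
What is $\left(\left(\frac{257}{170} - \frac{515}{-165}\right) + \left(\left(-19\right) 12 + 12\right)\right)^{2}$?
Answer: $\frac{1406048121361}{31472100} \approx 44676.0$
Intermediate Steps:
$\left(\left(\frac{257}{170} - \frac{515}{-165}\right) + \left(\left(-19\right) 12 + 12\right)\right)^{2} = \left(\left(257 \cdot \frac{1}{170} - - \frac{103}{33}\right) + \left(-228 + 12\right)\right)^{2} = \left(\left(\frac{257}{170} + \frac{103}{33}\right) - 216\right)^{2} = \left(\frac{25991}{5610} - 216\right)^{2} = \left(- \frac{1185769}{5610}\right)^{2} = \frac{1406048121361}{31472100}$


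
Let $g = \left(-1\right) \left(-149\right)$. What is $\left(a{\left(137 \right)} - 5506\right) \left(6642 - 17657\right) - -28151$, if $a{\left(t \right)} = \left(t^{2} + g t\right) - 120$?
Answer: $-369591189$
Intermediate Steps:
$g = 149$
$a{\left(t \right)} = -120 + t^{2} + 149 t$ ($a{\left(t \right)} = \left(t^{2} + 149 t\right) - 120 = -120 + t^{2} + 149 t$)
$\left(a{\left(137 \right)} - 5506\right) \left(6642 - 17657\right) - -28151 = \left(\left(-120 + 137^{2} + 149 \cdot 137\right) - 5506\right) \left(6642 - 17657\right) - -28151 = \left(\left(-120 + 18769 + 20413\right) - 5506\right) \left(-11015\right) + 28151 = \left(39062 - 5506\right) \left(-11015\right) + 28151 = 33556 \left(-11015\right) + 28151 = -369619340 + 28151 = -369591189$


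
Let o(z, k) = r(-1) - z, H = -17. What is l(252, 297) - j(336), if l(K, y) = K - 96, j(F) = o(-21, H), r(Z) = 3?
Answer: 132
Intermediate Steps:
o(z, k) = 3 - z
j(F) = 24 (j(F) = 3 - 1*(-21) = 3 + 21 = 24)
l(K, y) = -96 + K
l(252, 297) - j(336) = (-96 + 252) - 1*24 = 156 - 24 = 132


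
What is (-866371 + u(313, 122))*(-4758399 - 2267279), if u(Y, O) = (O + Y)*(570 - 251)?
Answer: 5111925466868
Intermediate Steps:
u(Y, O) = 319*O + 319*Y (u(Y, O) = (O + Y)*319 = 319*O + 319*Y)
(-866371 + u(313, 122))*(-4758399 - 2267279) = (-866371 + (319*122 + 319*313))*(-4758399 - 2267279) = (-866371 + (38918 + 99847))*(-7025678) = (-866371 + 138765)*(-7025678) = -727606*(-7025678) = 5111925466868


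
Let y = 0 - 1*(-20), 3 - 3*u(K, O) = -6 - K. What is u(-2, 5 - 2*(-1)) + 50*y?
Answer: 3007/3 ≈ 1002.3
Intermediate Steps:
u(K, O) = 3 + K/3 (u(K, O) = 1 - (-6 - K)/3 = 1 + (2 + K/3) = 3 + K/3)
y = 20 (y = 0 + 20 = 20)
u(-2, 5 - 2*(-1)) + 50*y = (3 + (⅓)*(-2)) + 50*20 = (3 - ⅔) + 1000 = 7/3 + 1000 = 3007/3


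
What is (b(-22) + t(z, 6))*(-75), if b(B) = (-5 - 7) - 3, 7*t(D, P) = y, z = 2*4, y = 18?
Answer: 6525/7 ≈ 932.14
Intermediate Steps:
z = 8
t(D, P) = 18/7 (t(D, P) = (1/7)*18 = 18/7)
b(B) = -15 (b(B) = -12 - 3 = -15)
(b(-22) + t(z, 6))*(-75) = (-15 + 18/7)*(-75) = -87/7*(-75) = 6525/7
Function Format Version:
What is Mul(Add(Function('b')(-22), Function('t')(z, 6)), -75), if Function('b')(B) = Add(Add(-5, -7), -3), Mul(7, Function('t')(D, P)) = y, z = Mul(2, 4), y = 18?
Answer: Rational(6525, 7) ≈ 932.14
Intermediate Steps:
z = 8
Function('t')(D, P) = Rational(18, 7) (Function('t')(D, P) = Mul(Rational(1, 7), 18) = Rational(18, 7))
Function('b')(B) = -15 (Function('b')(B) = Add(-12, -3) = -15)
Mul(Add(Function('b')(-22), Function('t')(z, 6)), -75) = Mul(Add(-15, Rational(18, 7)), -75) = Mul(Rational(-87, 7), -75) = Rational(6525, 7)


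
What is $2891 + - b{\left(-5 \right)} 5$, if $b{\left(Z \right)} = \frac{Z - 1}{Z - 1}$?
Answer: $2886$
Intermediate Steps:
$b{\left(Z \right)} = 1$ ($b{\left(Z \right)} = \frac{-1 + Z}{-1 + Z} = 1$)
$2891 + - b{\left(-5 \right)} 5 = 2891 + \left(-1\right) 1 \cdot 5 = 2891 - 5 = 2886$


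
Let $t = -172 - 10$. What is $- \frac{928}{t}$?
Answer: $\frac{464}{91} \approx 5.0989$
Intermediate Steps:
$t = -182$
$- \frac{928}{t} = - \frac{928}{-182} = \left(-928\right) \left(- \frac{1}{182}\right) = \frac{464}{91}$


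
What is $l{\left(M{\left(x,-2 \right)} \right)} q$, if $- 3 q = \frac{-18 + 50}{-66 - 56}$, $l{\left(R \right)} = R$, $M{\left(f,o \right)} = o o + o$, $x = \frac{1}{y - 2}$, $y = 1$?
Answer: $\frac{32}{183} \approx 0.17486$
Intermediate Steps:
$x = -1$ ($x = \frac{1}{1 - 2} = \frac{1}{-1} = -1$)
$M{\left(f,o \right)} = o + o^{2}$ ($M{\left(f,o \right)} = o^{2} + o = o + o^{2}$)
$q = \frac{16}{183}$ ($q = - \frac{\left(-18 + 50\right) \frac{1}{-66 - 56}}{3} = - \frac{32 \frac{1}{-122}}{3} = - \frac{32 \left(- \frac{1}{122}\right)}{3} = \left(- \frac{1}{3}\right) \left(- \frac{16}{61}\right) = \frac{16}{183} \approx 0.087432$)
$l{\left(M{\left(x,-2 \right)} \right)} q = - 2 \left(1 - 2\right) \frac{16}{183} = \left(-2\right) \left(-1\right) \frac{16}{183} = 2 \cdot \frac{16}{183} = \frac{32}{183}$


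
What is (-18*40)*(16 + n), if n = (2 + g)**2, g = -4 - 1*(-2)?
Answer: -11520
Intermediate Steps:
g = -2 (g = -4 + 2 = -2)
n = 0 (n = (2 - 2)**2 = 0**2 = 0)
(-18*40)*(16 + n) = (-18*40)*(16 + 0) = -720*16 = -11520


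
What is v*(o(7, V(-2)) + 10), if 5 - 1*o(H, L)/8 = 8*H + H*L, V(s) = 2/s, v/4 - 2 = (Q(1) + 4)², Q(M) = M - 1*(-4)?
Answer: -113544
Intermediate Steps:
Q(M) = 4 + M (Q(M) = M + 4 = 4 + M)
v = 332 (v = 8 + 4*((4 + 1) + 4)² = 8 + 4*(5 + 4)² = 8 + 4*9² = 8 + 4*81 = 8 + 324 = 332)
o(H, L) = 40 - 64*H - 8*H*L (o(H, L) = 40 - 8*(8*H + H*L) = 40 + (-64*H - 8*H*L) = 40 - 64*H - 8*H*L)
v*(o(7, V(-2)) + 10) = 332*((40 - 64*7 - 8*7*2/(-2)) + 10) = 332*((40 - 448 - 8*7*2*(-½)) + 10) = 332*((40 - 448 - 8*7*(-1)) + 10) = 332*((40 - 448 + 56) + 10) = 332*(-352 + 10) = 332*(-342) = -113544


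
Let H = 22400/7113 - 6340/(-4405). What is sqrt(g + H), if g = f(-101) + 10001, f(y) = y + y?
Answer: sqrt(384983844515957643)/6266553 ≈ 99.013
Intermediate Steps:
f(y) = 2*y
H = 28753684/6266553 (H = 22400*(1/7113) - 6340*(-1/4405) = 22400/7113 + 1268/881 = 28753684/6266553 ≈ 4.5884)
g = 9799 (g = 2*(-101) + 10001 = -202 + 10001 = 9799)
sqrt(g + H) = sqrt(9799 + 28753684/6266553) = sqrt(61434706531/6266553) = sqrt(384983844515957643)/6266553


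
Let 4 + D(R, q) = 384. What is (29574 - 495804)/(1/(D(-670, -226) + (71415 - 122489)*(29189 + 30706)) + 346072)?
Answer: -475411133258500/352886947877733 ≈ -1.3472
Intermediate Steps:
D(R, q) = 380 (D(R, q) = -4 + 384 = 380)
(29574 - 495804)/(1/(D(-670, -226) + (71415 - 122489)*(29189 + 30706)) + 346072) = (29574 - 495804)/(1/(380 + (71415 - 122489)*(29189 + 30706)) + 346072) = -466230/(1/(380 - 51074*59895) + 346072) = -466230/(1/(380 - 3059077230) + 346072) = -466230/(1/(-3059076850) + 346072) = -466230/(-1/3059076850 + 346072) = -466230/1058660843633199/3059076850 = -466230*3059076850/1058660843633199 = -475411133258500/352886947877733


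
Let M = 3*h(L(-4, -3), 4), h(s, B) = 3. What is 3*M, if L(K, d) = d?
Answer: 27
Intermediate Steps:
M = 9 (M = 3*3 = 9)
3*M = 3*9 = 27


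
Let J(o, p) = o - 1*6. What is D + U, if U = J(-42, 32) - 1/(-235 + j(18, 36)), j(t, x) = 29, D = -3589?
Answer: -749221/206 ≈ -3637.0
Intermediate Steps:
J(o, p) = -6 + o (J(o, p) = o - 6 = -6 + o)
U = -9887/206 (U = (-6 - 42) - 1/(-235 + 29) = -48 - 1/(-206) = -48 - 1*(-1/206) = -48 + 1/206 = -9887/206 ≈ -47.995)
D + U = -3589 - 9887/206 = -749221/206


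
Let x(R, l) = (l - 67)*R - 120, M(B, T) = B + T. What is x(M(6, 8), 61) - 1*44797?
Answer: -45001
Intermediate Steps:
x(R, l) = -120 + R*(-67 + l) (x(R, l) = (-67 + l)*R - 120 = R*(-67 + l) - 120 = -120 + R*(-67 + l))
x(M(6, 8), 61) - 1*44797 = (-120 - 67*(6 + 8) + (6 + 8)*61) - 1*44797 = (-120 - 67*14 + 14*61) - 44797 = (-120 - 938 + 854) - 44797 = -204 - 44797 = -45001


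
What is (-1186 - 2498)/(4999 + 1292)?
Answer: -1228/2097 ≈ -0.58560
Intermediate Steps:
(-1186 - 2498)/(4999 + 1292) = -3684/6291 = -3684*1/6291 = -1228/2097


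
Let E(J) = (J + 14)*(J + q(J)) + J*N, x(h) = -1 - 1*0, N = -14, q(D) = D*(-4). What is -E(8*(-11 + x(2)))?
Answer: 22272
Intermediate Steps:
q(D) = -4*D
x(h) = -1 (x(h) = -1 + 0 = -1)
E(J) = -14*J - 3*J*(14 + J) (E(J) = (J + 14)*(J - 4*J) + J*(-14) = (14 + J)*(-3*J) - 14*J = -3*J*(14 + J) - 14*J = -14*J - 3*J*(14 + J))
-E(8*(-11 + x(2))) = -8*(-11 - 1)*(-56 - 24*(-11 - 1)) = -8*(-12)*(-56 - 24*(-12)) = -(-96)*(-56 - 3*(-96)) = -(-96)*(-56 + 288) = -(-96)*232 = -1*(-22272) = 22272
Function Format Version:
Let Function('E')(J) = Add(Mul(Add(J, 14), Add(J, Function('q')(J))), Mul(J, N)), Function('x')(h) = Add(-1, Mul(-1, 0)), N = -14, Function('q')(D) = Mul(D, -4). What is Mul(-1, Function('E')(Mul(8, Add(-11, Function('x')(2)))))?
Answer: 22272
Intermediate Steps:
Function('q')(D) = Mul(-4, D)
Function('x')(h) = -1 (Function('x')(h) = Add(-1, 0) = -1)
Function('E')(J) = Add(Mul(-14, J), Mul(-3, J, Add(14, J))) (Function('E')(J) = Add(Mul(Add(J, 14), Add(J, Mul(-4, J))), Mul(J, -14)) = Add(Mul(Add(14, J), Mul(-3, J)), Mul(-14, J)) = Add(Mul(-3, J, Add(14, J)), Mul(-14, J)) = Add(Mul(-14, J), Mul(-3, J, Add(14, J))))
Mul(-1, Function('E')(Mul(8, Add(-11, Function('x')(2))))) = Mul(-1, Mul(Mul(8, Add(-11, -1)), Add(-56, Mul(-3, Mul(8, Add(-11, -1)))))) = Mul(-1, Mul(Mul(8, -12), Add(-56, Mul(-3, Mul(8, -12))))) = Mul(-1, Mul(-96, Add(-56, Mul(-3, -96)))) = Mul(-1, Mul(-96, Add(-56, 288))) = Mul(-1, Mul(-96, 232)) = Mul(-1, -22272) = 22272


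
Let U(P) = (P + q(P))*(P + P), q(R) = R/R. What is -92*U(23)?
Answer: -101568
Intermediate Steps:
q(R) = 1
U(P) = 2*P*(1 + P) (U(P) = (P + 1)*(P + P) = (1 + P)*(2*P) = 2*P*(1 + P))
-92*U(23) = -184*23*(1 + 23) = -184*23*24 = -92*1104 = -101568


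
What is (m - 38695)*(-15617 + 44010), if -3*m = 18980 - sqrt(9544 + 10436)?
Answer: -3834900545/3 + 56786*sqrt(555) ≈ -1.2770e+9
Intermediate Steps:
m = -18980/3 + 2*sqrt(555) (m = -(18980 - sqrt(9544 + 10436))/3 = -(18980 - sqrt(19980))/3 = -(18980 - 6*sqrt(555))/3 = -18980/3 + 2*sqrt(555) ≈ -6279.5)
(m - 38695)*(-15617 + 44010) = ((-18980/3 + 2*sqrt(555)) - 38695)*(-15617 + 44010) = (-135065/3 + 2*sqrt(555))*28393 = -3834900545/3 + 56786*sqrt(555)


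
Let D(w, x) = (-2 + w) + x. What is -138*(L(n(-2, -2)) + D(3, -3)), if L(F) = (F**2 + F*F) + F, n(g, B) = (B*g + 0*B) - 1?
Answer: -2622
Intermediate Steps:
D(w, x) = -2 + w + x
n(g, B) = -1 + B*g (n(g, B) = (B*g + 0) - 1 = B*g - 1 = -1 + B*g)
L(F) = F + 2*F**2 (L(F) = (F**2 + F**2) + F = 2*F**2 + F = F + 2*F**2)
-138*(L(n(-2, -2)) + D(3, -3)) = -138*((-1 - 2*(-2))*(1 + 2*(-1 - 2*(-2))) + (-2 + 3 - 3)) = -138*((-1 + 4)*(1 + 2*(-1 + 4)) - 2) = -138*(3*(1 + 2*3) - 2) = -138*(3*(1 + 6) - 2) = -138*(3*7 - 2) = -138*(21 - 2) = -138*19 = -2622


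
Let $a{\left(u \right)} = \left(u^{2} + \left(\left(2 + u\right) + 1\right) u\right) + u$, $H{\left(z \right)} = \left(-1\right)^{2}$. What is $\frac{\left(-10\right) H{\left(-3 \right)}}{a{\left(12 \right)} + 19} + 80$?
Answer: $\frac{5678}{71} \approx 79.972$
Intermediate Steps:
$H{\left(z \right)} = 1$
$a{\left(u \right)} = u + u^{2} + u \left(3 + u\right)$ ($a{\left(u \right)} = \left(u^{2} + \left(3 + u\right) u\right) + u = \left(u^{2} + u \left(3 + u\right)\right) + u = u + u^{2} + u \left(3 + u\right)$)
$\frac{\left(-10\right) H{\left(-3 \right)}}{a{\left(12 \right)} + 19} + 80 = \frac{\left(-10\right) 1}{2 \cdot 12 \left(2 + 12\right) + 19} + 80 = - \frac{10}{2 \cdot 12 \cdot 14 + 19} + 80 = - \frac{10}{336 + 19} + 80 = - \frac{10}{355} + 80 = \left(-10\right) \frac{1}{355} + 80 = - \frac{2}{71} + 80 = \frac{5678}{71}$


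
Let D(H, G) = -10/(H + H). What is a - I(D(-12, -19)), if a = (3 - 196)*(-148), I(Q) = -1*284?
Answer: 28848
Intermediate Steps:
D(H, G) = -5/H (D(H, G) = -10*1/(2*H) = -5/H)
I(Q) = -284
a = 28564 (a = -193*(-148) = 28564)
a - I(D(-12, -19)) = 28564 - 1*(-284) = 28564 + 284 = 28848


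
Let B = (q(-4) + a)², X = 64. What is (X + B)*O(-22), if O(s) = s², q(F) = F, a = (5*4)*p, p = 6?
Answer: 6543680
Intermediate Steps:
a = 120 (a = (5*4)*6 = 20*6 = 120)
B = 13456 (B = (-4 + 120)² = 116² = 13456)
(X + B)*O(-22) = (64 + 13456)*(-22)² = 13520*484 = 6543680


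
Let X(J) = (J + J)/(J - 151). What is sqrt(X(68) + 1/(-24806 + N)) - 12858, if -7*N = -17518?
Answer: -12858 + I*sqrt(68787295118985)/6479146 ≈ -12858.0 + 1.2801*I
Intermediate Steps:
X(J) = 2*J/(-151 + J) (X(J) = (2*J)/(-151 + J) = 2*J/(-151 + J))
N = 17518/7 (N = -1/7*(-17518) = 17518/7 ≈ 2502.6)
sqrt(X(68) + 1/(-24806 + N)) - 12858 = sqrt(2*68/(-151 + 68) + 1/(-24806 + 17518/7)) - 12858 = sqrt(2*68/(-83) + 1/(-156124/7)) - 12858 = sqrt(2*68*(-1/83) - 7/156124) - 12858 = sqrt(-136/83 - 7/156124) - 12858 = sqrt(-21233445/12958292) - 12858 = I*sqrt(68787295118985)/6479146 - 12858 = -12858 + I*sqrt(68787295118985)/6479146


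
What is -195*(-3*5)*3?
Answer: 8775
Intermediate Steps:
-195*(-3*5)*3 = -(-2925)*3 = -195*(-45) = 8775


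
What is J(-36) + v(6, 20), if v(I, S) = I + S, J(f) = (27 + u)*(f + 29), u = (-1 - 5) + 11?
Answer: -198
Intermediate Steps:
u = 5 (u = -6 + 11 = 5)
J(f) = 928 + 32*f (J(f) = (27 + 5)*(f + 29) = 32*(29 + f) = 928 + 32*f)
J(-36) + v(6, 20) = (928 + 32*(-36)) + (6 + 20) = (928 - 1152) + 26 = -224 + 26 = -198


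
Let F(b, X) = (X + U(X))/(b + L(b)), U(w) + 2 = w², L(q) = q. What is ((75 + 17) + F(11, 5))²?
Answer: 1052676/121 ≈ 8699.8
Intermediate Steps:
U(w) = -2 + w²
F(b, X) = (-2 + X + X²)/(2*b) (F(b, X) = (X + (-2 + X²))/(b + b) = (-2 + X + X²)/((2*b)) = (-2 + X + X²)*(1/(2*b)) = (-2 + X + X²)/(2*b))
((75 + 17) + F(11, 5))² = ((75 + 17) + (½)*(-2 + 5 + 5²)/11)² = (92 + (½)*(1/11)*(-2 + 5 + 25))² = (92 + (½)*(1/11)*28)² = (92 + 14/11)² = (1026/11)² = 1052676/121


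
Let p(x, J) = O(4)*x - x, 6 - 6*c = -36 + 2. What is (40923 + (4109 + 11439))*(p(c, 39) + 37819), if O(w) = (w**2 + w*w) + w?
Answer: 6446559947/3 ≈ 2.1489e+9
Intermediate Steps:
c = 20/3 (c = 1 - (-36 + 2)/6 = 1 - 1/6*(-34) = 1 + 17/3 = 20/3 ≈ 6.6667)
O(w) = w + 2*w**2 (O(w) = (w**2 + w**2) + w = 2*w**2 + w = w + 2*w**2)
p(x, J) = 35*x (p(x, J) = (4*(1 + 2*4))*x - x = (4*(1 + 8))*x - x = (4*9)*x - x = 36*x - x = 35*x)
(40923 + (4109 + 11439))*(p(c, 39) + 37819) = (40923 + (4109 + 11439))*(35*(20/3) + 37819) = (40923 + 15548)*(700/3 + 37819) = 56471*(114157/3) = 6446559947/3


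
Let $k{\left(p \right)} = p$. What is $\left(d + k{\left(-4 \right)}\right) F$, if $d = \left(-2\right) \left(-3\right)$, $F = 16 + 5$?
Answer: $42$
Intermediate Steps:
$F = 21$
$d = 6$
$\left(d + k{\left(-4 \right)}\right) F = \left(6 - 4\right) 21 = 2 \cdot 21 = 42$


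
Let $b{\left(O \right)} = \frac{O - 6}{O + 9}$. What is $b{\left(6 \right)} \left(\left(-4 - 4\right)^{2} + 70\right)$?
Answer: $0$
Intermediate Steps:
$b{\left(O \right)} = \frac{-6 + O}{9 + O}$
$b{\left(6 \right)} \left(\left(-4 - 4\right)^{2} + 70\right) = \frac{-6 + 6}{9 + 6} \left(\left(-4 - 4\right)^{2} + 70\right) = \frac{1}{15} \cdot 0 \left(\left(-4 - 4\right)^{2} + 70\right) = \frac{1}{15} \cdot 0 \left(\left(-8\right)^{2} + 70\right) = 0 \left(64 + 70\right) = 0 \cdot 134 = 0$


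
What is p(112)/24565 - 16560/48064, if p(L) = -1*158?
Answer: -25899407/73793260 ≈ -0.35097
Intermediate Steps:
p(L) = -158
p(112)/24565 - 16560/48064 = -158/24565 - 16560/48064 = -158*1/24565 - 16560*1/48064 = -158/24565 - 1035/3004 = -25899407/73793260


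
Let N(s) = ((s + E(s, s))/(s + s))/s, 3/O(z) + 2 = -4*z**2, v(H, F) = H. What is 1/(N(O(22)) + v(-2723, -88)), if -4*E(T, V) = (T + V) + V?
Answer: -4/11215 ≈ -0.00035667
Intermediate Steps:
E(T, V) = -V/2 - T/4 (E(T, V) = -((T + V) + V)/4 = -(T + 2*V)/4 = -V/2 - T/4)
O(z) = 3/(-2 - 4*z**2)
N(s) = 1/(8*s) (N(s) = ((s + (-s/2 - s/4))/(s + s))/s = ((s - 3*s/4)/((2*s)))/s = ((s/4)*(1/(2*s)))/s = 1/(8*s))
1/(N(O(22)) + v(-2723, -88)) = 1/(1/(8*((-3/(2 + 4*22**2)))) - 2723) = 1/(1/(8*((-3/(2 + 4*484)))) - 2723) = 1/(1/(8*((-3/(2 + 1936)))) - 2723) = 1/(1/(8*((-3/1938))) - 2723) = 1/(1/(8*((-3*1/1938))) - 2723) = 1/(1/(8*(-1/646)) - 2723) = 1/((1/8)*(-646) - 2723) = 1/(-323/4 - 2723) = 1/(-11215/4) = -4/11215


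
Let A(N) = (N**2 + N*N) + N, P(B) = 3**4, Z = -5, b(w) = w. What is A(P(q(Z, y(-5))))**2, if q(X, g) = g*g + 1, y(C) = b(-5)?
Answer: 174319209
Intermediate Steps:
y(C) = -5
q(X, g) = 1 + g**2 (q(X, g) = g**2 + 1 = 1 + g**2)
P(B) = 81
A(N) = N + 2*N**2 (A(N) = (N**2 + N**2) + N = 2*N**2 + N = N + 2*N**2)
A(P(q(Z, y(-5))))**2 = (81*(1 + 2*81))**2 = (81*(1 + 162))**2 = (81*163)**2 = 13203**2 = 174319209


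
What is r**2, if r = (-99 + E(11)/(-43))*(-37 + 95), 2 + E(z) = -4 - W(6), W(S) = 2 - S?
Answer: 60905304100/1849 ≈ 3.2940e+7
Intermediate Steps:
E(z) = -2 (E(z) = -2 + (-4 - (2 - 1*6)) = -2 + (-4 - (2 - 6)) = -2 + (-4 - 1*(-4)) = -2 + (-4 + 4) = -2 + 0 = -2)
r = -246790/43 (r = (-99 - 2/(-43))*(-37 + 95) = (-99 - 2*(-1/43))*58 = (-99 + 2/43)*58 = -4255/43*58 = -246790/43 ≈ -5739.3)
r**2 = (-246790/43)**2 = 60905304100/1849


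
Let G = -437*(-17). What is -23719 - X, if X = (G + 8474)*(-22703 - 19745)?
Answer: 675026825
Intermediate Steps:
G = 7429
X = -675050544 (X = (7429 + 8474)*(-22703 - 19745) = 15903*(-42448) = -675050544)
-23719 - X = -23719 - 1*(-675050544) = -23719 + 675050544 = 675026825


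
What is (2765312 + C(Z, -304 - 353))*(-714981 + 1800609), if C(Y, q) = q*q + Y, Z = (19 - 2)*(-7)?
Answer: 3470581186776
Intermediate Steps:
Z = -119 (Z = 17*(-7) = -119)
C(Y, q) = Y + q² (C(Y, q) = q² + Y = Y + q²)
(2765312 + C(Z, -304 - 353))*(-714981 + 1800609) = (2765312 + (-119 + (-304 - 353)²))*(-714981 + 1800609) = (2765312 + (-119 + (-657)²))*1085628 = (2765312 + (-119 + 431649))*1085628 = (2765312 + 431530)*1085628 = 3196842*1085628 = 3470581186776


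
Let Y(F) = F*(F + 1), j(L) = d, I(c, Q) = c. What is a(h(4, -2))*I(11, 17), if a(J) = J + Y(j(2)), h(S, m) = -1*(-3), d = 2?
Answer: 99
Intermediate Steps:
j(L) = 2
Y(F) = F*(1 + F)
h(S, m) = 3
a(J) = 6 + J (a(J) = J + 2*(1 + 2) = J + 2*3 = J + 6 = 6 + J)
a(h(4, -2))*I(11, 17) = (6 + 3)*11 = 9*11 = 99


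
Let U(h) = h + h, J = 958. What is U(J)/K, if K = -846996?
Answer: -479/211749 ≈ -0.0022621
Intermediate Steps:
U(h) = 2*h
U(J)/K = (2*958)/(-846996) = 1916*(-1/846996) = -479/211749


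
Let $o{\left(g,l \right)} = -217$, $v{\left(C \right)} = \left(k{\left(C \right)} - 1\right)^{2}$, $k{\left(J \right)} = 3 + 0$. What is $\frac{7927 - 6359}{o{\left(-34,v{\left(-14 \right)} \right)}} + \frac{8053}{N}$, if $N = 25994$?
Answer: $- \frac{5573013}{805814} \approx -6.916$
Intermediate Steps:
$k{\left(J \right)} = 3$
$v{\left(C \right)} = 4$ ($v{\left(C \right)} = \left(3 - 1\right)^{2} = 2^{2} = 4$)
$\frac{7927 - 6359}{o{\left(-34,v{\left(-14 \right)} \right)}} + \frac{8053}{N} = \frac{7927 - 6359}{-217} + \frac{8053}{25994} = \left(7927 - 6359\right) \left(- \frac{1}{217}\right) + 8053 \cdot \frac{1}{25994} = 1568 \left(- \frac{1}{217}\right) + \frac{8053}{25994} = - \frac{224}{31} + \frac{8053}{25994} = - \frac{5573013}{805814}$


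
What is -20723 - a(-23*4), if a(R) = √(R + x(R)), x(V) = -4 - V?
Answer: -20723 - 2*I ≈ -20723.0 - 2.0*I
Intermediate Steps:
a(R) = 2*I (a(R) = √(R + (-4 - R)) = √(-4) = 2*I)
-20723 - a(-23*4) = -20723 - 2*I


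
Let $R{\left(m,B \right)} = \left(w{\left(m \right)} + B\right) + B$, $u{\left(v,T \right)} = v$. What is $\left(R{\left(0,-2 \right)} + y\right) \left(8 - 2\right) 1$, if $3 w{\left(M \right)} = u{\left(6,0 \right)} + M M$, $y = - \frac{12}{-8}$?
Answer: $-3$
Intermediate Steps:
$y = \frac{3}{2}$ ($y = \left(-12\right) \left(- \frac{1}{8}\right) = \frac{3}{2} \approx 1.5$)
$w{\left(M \right)} = 2 + \frac{M^{2}}{3}$ ($w{\left(M \right)} = \frac{6 + M M}{3} = \frac{6 + M^{2}}{3} = 2 + \frac{M^{2}}{3}$)
$R{\left(m,B \right)} = 2 + 2 B + \frac{m^{2}}{3}$ ($R{\left(m,B \right)} = \left(\left(2 + \frac{m^{2}}{3}\right) + B\right) + B = \left(2 + B + \frac{m^{2}}{3}\right) + B = 2 + 2 B + \frac{m^{2}}{3}$)
$\left(R{\left(0,-2 \right)} + y\right) \left(8 - 2\right) 1 = \left(\left(2 + 2 \left(-2\right) + \frac{0^{2}}{3}\right) + \frac{3}{2}\right) \left(8 - 2\right) 1 = \left(\left(2 - 4 + \frac{1}{3} \cdot 0\right) + \frac{3}{2}\right) 6 \cdot 1 = \left(\left(2 - 4 + 0\right) + \frac{3}{2}\right) 6 \cdot 1 = \left(-2 + \frac{3}{2}\right) 6 \cdot 1 = \left(- \frac{1}{2}\right) 6 \cdot 1 = \left(-3\right) 1 = -3$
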